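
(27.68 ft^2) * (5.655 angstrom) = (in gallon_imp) 3.199e-07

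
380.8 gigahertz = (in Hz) 3.808e+11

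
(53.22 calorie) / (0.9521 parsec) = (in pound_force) 1.704e-15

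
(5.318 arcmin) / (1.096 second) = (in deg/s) 0.08087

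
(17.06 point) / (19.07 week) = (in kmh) 1.879e-09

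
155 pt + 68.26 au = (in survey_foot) 3.35e+13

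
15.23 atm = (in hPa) 1.543e+04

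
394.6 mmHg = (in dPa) 5.261e+05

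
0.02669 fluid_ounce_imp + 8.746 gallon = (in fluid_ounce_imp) 1165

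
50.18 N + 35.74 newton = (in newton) 85.92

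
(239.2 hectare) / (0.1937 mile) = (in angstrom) 7.673e+13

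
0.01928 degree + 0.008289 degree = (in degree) 0.02757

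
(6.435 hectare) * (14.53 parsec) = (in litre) 2.885e+25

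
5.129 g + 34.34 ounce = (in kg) 0.9787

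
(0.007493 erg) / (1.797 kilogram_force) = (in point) 1.205e-07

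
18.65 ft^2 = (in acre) 0.0004281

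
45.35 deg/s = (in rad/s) 0.7915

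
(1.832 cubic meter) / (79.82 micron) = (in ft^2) 2.47e+05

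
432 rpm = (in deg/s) 2592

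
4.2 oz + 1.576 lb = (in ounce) 29.42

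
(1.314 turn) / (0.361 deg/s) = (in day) 0.01517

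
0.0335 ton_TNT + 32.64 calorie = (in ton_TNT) 0.0335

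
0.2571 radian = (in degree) 14.73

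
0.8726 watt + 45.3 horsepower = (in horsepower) 45.3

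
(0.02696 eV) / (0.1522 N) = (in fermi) 2.838e-05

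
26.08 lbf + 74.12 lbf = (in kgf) 45.45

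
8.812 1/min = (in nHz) 1.469e+08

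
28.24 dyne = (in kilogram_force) 2.88e-05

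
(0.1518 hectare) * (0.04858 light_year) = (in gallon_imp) 1.535e+20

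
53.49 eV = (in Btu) 8.123e-21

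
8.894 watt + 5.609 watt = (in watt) 14.5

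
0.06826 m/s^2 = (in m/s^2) 0.06826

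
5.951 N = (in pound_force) 1.338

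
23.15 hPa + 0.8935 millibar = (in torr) 18.03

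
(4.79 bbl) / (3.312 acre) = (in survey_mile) 3.531e-08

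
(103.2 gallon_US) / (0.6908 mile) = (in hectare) 3.514e-08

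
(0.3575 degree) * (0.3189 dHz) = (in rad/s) 0.000199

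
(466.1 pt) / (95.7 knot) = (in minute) 5.566e-05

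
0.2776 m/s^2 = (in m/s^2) 0.2776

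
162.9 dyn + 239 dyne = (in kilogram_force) 0.0004098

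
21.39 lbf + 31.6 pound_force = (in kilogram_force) 24.04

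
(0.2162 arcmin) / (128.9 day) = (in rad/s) 5.647e-12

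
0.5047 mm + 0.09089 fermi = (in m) 0.0005047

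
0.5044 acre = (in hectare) 0.2041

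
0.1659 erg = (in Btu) 1.572e-11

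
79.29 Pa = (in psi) 0.0115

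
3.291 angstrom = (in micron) 0.0003291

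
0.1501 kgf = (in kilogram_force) 0.1501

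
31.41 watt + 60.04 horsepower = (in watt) 4.48e+04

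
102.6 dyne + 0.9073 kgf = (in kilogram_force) 0.9074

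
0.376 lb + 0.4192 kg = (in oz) 20.8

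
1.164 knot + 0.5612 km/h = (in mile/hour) 1.688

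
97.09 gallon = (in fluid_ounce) 1.243e+04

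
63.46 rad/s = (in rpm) 606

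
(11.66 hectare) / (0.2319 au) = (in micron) 3.361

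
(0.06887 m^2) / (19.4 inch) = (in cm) 13.98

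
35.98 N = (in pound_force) 8.089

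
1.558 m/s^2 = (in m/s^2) 1.558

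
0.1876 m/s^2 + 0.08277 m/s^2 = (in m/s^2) 0.2704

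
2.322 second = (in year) 7.363e-08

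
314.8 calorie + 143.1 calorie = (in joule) 1916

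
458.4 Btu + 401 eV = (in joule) 4.836e+05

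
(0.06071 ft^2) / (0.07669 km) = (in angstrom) 7.354e+05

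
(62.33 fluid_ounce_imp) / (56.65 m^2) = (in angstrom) 3.126e+05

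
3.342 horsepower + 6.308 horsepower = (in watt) 7196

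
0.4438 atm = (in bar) 0.4497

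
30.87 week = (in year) 0.592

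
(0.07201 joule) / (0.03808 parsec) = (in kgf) 6.249e-18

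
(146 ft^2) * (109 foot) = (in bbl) 2834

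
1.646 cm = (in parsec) 5.334e-19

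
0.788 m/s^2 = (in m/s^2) 0.788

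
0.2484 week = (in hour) 41.73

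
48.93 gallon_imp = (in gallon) 58.76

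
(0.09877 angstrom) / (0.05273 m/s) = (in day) 2.168e-15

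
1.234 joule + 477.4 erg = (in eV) 7.702e+18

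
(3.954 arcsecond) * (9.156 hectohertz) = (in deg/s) 1.006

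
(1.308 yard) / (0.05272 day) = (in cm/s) 0.02626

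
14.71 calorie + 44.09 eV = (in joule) 61.55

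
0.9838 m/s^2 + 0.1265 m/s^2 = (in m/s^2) 1.11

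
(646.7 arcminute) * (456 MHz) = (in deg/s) 4.915e+09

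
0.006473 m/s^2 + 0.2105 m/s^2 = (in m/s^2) 0.217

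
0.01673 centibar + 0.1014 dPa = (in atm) 0.0001652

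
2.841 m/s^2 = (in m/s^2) 2.841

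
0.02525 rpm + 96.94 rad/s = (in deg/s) 5554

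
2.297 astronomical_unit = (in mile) 2.135e+08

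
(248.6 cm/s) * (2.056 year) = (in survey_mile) 1.002e+05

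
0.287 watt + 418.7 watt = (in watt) 419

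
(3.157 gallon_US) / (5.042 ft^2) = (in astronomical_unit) 1.705e-13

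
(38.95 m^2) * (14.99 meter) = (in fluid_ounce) 1.974e+07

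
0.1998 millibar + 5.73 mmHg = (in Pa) 783.9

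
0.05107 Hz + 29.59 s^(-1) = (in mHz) 2.964e+04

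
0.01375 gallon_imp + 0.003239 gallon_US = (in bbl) 0.0004703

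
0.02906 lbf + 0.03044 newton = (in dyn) 1.597e+04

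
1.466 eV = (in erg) 2.349e-12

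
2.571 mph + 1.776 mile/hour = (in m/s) 1.943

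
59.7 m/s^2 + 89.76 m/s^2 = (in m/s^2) 149.5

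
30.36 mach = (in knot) 2.009e+04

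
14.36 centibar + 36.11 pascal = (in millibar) 144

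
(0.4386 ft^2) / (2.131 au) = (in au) 8.544e-25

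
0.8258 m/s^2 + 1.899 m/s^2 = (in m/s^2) 2.725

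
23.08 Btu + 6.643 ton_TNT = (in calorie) 6.643e+09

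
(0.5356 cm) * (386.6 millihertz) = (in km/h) 0.007454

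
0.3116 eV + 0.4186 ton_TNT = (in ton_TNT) 0.4186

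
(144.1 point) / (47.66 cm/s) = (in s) 0.1067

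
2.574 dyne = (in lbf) 5.787e-06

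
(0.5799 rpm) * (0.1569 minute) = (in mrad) 571.7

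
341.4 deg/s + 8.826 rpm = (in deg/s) 394.4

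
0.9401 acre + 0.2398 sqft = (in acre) 0.9401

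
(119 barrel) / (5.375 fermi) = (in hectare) 3.52e+11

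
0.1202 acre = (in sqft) 5236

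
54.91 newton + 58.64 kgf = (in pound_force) 141.6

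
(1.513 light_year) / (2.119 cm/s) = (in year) 2.142e+10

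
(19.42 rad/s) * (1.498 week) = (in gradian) 1.12e+09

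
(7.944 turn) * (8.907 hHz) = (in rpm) 4.245e+05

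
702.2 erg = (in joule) 7.022e-05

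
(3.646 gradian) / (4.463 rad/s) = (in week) 2.122e-08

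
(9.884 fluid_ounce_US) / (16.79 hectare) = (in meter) 1.741e-09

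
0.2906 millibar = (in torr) 0.218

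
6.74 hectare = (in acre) 16.65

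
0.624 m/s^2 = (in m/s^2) 0.624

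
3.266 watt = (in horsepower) 0.00438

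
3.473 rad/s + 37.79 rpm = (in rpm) 70.95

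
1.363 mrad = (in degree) 0.07809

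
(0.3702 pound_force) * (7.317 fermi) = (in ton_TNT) 2.88e-24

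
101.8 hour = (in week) 0.606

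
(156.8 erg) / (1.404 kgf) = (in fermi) 1.139e+09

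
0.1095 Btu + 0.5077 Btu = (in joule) 651.2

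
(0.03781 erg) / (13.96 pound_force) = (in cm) 6.089e-09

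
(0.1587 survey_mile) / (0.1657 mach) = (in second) 4.527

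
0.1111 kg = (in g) 111.1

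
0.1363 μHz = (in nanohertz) 136.3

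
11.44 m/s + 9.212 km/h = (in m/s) 14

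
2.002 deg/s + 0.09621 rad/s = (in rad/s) 0.1312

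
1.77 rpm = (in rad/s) 0.1854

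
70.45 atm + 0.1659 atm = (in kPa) 7155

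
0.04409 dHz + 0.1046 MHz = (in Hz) 1.046e+05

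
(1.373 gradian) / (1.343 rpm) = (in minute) 0.002556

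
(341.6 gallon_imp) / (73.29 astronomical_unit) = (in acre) 3.5e-17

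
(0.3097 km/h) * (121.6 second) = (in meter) 10.46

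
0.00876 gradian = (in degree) 0.007884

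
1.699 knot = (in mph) 1.955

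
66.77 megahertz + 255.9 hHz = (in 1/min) 4.008e+09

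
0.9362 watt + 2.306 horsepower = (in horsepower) 2.307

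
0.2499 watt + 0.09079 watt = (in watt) 0.3407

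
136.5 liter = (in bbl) 0.8586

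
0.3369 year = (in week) 17.57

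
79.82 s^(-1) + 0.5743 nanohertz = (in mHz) 7.982e+04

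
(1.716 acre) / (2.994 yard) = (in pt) 7.19e+06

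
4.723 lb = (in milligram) 2.142e+06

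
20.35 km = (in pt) 5.769e+07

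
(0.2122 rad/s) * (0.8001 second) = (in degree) 9.728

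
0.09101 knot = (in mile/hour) 0.1047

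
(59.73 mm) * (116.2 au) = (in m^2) 1.038e+12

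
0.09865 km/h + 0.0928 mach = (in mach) 0.09288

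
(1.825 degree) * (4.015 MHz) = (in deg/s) 7.327e+06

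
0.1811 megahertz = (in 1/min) 1.087e+07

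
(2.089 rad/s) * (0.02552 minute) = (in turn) 0.5091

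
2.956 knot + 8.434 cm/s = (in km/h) 5.778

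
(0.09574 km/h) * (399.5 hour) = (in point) 1.084e+08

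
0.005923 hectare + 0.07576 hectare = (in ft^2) 8792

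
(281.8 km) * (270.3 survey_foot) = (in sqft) 2.499e+08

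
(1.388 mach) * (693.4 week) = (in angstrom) 1.982e+21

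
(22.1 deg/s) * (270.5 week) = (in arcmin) 2.169e+11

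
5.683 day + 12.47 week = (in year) 0.2547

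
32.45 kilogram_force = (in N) 318.2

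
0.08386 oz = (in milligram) 2377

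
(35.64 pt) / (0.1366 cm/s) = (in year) 2.919e-07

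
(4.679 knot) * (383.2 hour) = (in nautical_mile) 1793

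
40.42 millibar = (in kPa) 4.042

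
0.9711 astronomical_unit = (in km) 1.453e+08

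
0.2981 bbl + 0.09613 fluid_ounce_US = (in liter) 47.4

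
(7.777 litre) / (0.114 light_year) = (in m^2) 7.211e-18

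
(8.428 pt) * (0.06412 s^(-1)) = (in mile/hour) 0.0004265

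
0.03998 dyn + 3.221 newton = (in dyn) 3.221e+05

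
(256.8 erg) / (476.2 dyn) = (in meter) 0.005393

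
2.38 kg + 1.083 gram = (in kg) 2.381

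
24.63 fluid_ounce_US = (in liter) 0.7284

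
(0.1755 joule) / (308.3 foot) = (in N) 0.001868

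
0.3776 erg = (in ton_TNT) 9.025e-18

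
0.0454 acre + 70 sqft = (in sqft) 2048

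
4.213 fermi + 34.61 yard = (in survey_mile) 0.01966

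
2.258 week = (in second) 1.366e+06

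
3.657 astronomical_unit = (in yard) 5.983e+11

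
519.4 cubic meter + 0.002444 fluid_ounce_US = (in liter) 5.194e+05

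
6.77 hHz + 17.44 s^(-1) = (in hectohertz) 6.944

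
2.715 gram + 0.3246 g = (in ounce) 0.1072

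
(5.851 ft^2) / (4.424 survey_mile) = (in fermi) 7.635e+10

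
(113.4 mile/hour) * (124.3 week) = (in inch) 1.5e+11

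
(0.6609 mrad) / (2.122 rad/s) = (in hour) 8.651e-08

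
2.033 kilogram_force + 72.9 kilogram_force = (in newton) 734.8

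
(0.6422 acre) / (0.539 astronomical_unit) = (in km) 3.223e-11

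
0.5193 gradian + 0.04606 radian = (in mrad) 54.22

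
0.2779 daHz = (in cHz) 277.9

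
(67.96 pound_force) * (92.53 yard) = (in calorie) 6113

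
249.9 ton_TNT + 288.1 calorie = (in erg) 1.046e+19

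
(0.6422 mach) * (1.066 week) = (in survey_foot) 4.625e+08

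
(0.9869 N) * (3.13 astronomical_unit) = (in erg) 4.621e+18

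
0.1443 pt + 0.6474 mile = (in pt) 2.953e+06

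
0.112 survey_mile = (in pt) 5.109e+05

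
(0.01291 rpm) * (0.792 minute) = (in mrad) 64.24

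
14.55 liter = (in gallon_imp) 3.201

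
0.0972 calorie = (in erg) 4.067e+06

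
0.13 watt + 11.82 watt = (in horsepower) 0.01603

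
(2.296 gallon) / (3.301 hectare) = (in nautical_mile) 1.422e-10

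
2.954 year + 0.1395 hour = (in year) 2.954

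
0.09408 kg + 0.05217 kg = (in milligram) 1.462e+05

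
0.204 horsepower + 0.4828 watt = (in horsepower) 0.2046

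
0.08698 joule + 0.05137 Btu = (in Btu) 0.05145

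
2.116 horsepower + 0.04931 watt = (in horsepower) 2.116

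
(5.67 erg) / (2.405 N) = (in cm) 2.358e-05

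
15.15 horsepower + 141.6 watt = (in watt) 1.144e+04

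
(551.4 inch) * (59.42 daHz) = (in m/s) 8322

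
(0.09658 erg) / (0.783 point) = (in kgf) 3.565e-06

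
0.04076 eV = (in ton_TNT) 1.561e-30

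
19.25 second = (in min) 0.3208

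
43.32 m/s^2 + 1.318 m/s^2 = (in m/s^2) 44.64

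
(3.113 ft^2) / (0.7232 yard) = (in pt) 1240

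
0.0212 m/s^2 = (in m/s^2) 0.0212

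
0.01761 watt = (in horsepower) 2.362e-05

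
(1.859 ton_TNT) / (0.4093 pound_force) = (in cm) 4.272e+11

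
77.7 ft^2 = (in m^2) 7.219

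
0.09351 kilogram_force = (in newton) 0.917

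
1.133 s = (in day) 1.311e-05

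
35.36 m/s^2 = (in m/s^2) 35.36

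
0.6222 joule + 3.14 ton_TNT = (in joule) 1.314e+10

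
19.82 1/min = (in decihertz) 3.303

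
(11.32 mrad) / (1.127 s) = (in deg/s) 0.5755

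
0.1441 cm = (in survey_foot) 0.004728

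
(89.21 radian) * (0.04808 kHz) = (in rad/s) 4289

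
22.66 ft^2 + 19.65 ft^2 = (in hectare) 0.0003931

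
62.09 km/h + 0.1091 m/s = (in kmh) 62.48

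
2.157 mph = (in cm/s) 96.43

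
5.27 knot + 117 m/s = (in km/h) 431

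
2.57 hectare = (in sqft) 2.766e+05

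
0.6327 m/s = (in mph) 1.415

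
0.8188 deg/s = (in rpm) 0.1365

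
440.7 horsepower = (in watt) 3.286e+05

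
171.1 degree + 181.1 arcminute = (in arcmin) 1.045e+04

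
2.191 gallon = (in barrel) 0.05217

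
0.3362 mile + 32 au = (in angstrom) 4.787e+22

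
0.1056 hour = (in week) 0.0006286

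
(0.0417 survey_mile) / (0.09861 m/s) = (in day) 0.007877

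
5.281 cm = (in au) 3.53e-13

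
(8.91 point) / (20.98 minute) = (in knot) 4.854e-06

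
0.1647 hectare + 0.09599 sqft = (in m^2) 1647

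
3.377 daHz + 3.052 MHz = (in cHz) 3.052e+08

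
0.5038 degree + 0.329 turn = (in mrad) 2076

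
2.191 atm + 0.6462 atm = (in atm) 2.837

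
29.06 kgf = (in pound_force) 64.07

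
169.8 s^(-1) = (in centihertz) 1.698e+04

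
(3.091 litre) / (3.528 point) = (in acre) 0.0006137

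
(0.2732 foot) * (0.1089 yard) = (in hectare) 8.292e-07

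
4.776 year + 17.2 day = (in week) 251.5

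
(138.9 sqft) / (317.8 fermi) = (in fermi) 4.06e+28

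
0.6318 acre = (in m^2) 2557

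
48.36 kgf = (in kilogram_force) 48.36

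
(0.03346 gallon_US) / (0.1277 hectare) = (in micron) 0.09919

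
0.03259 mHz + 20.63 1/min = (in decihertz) 3.439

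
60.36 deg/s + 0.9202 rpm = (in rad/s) 1.15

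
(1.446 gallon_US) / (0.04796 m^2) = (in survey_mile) 7.092e-05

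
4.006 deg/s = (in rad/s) 0.06992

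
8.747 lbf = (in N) 38.91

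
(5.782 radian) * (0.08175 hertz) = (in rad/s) 0.4727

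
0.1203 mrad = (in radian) 0.0001203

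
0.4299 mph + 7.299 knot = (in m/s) 3.947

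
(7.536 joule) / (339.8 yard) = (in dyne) 2425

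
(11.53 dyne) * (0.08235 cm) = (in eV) 5.926e+11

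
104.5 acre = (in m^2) 4.229e+05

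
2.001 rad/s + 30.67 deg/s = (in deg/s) 145.3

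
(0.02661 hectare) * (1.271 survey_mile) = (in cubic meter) 5.443e+05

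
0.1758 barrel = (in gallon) 7.384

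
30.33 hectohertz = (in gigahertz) 3.033e-06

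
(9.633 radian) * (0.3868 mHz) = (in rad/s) 0.003726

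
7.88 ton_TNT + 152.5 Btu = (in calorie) 7.88e+09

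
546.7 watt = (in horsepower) 0.7331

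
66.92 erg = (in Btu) 6.343e-09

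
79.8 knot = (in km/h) 147.8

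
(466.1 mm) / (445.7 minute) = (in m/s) 1.743e-05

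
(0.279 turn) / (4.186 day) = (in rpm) 4.629e-05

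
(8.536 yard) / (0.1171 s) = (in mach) 0.1958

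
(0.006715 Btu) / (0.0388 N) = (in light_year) 1.93e-14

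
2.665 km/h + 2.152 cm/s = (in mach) 0.002237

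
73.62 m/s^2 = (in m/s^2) 73.62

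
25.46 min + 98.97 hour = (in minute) 5964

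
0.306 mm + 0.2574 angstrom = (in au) 2.045e-15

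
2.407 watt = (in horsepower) 0.003228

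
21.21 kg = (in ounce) 748.2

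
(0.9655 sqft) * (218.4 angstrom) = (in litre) 1.959e-06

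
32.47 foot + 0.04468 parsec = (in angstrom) 1.379e+25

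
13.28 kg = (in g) 1.328e+04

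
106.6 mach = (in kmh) 1.307e+05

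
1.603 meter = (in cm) 160.3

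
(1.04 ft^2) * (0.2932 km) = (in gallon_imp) 6231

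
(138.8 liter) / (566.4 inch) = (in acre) 2.384e-06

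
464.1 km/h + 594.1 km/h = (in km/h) 1058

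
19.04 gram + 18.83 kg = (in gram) 1.885e+04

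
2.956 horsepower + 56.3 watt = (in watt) 2261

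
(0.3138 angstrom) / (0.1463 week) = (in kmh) 1.277e-15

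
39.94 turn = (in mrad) 2.51e+05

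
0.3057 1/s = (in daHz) 0.03057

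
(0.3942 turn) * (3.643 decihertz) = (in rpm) 8.616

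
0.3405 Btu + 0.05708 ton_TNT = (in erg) 2.388e+15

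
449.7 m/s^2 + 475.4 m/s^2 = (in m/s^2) 925.1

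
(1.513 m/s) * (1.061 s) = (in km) 0.001605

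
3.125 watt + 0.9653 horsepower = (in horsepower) 0.9695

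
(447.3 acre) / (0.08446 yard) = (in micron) 2.344e+13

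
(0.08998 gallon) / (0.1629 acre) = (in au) 3.454e-18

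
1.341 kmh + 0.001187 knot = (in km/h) 1.343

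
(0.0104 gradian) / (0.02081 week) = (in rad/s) 1.298e-08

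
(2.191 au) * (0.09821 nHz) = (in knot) 62.57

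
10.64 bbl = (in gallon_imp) 372.1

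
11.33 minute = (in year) 2.156e-05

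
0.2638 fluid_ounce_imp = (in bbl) 4.714e-05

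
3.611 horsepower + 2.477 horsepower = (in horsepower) 6.088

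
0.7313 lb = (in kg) 0.3317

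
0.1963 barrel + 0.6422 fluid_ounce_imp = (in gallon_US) 8.249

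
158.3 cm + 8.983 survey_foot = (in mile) 0.002685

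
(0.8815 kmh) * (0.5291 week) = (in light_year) 8.282e-12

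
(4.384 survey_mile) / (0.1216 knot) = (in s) 1.128e+05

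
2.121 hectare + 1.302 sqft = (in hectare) 2.121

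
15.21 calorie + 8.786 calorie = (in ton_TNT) 2.4e-08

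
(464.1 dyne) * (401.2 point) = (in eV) 4.1e+15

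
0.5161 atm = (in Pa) 5.229e+04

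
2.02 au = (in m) 3.022e+11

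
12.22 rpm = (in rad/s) 1.28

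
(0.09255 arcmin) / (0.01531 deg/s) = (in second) 0.1008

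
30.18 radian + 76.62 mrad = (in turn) 4.815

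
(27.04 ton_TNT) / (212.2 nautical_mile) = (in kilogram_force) 2.936e+04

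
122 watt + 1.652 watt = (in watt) 123.7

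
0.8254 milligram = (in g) 0.0008254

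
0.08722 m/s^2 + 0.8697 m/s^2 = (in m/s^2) 0.9569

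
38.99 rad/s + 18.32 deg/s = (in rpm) 375.4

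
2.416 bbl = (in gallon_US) 101.5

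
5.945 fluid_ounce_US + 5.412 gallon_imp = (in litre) 24.78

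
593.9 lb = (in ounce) 9502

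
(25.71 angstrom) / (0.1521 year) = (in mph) 1.199e-15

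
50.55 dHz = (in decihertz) 50.55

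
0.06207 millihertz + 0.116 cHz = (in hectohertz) 1.222e-05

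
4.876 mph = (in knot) 4.237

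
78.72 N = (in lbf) 17.7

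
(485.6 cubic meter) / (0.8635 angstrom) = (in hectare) 5.624e+08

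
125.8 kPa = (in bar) 1.258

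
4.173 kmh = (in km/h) 4.173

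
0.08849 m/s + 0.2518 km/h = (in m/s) 0.1584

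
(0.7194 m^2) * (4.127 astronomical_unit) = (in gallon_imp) 9.77e+13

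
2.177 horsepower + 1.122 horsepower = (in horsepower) 3.299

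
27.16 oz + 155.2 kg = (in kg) 156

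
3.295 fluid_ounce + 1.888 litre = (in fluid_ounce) 67.14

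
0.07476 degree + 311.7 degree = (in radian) 5.441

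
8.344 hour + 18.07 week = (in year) 0.3475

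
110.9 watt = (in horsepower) 0.1487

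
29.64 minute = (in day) 0.02058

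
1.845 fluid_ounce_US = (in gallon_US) 0.01441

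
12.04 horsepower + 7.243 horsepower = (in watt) 1.438e+04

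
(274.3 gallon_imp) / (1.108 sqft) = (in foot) 39.74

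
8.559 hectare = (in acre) 21.15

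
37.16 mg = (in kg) 3.716e-05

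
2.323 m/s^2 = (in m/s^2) 2.323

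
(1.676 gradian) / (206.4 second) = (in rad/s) 0.0001276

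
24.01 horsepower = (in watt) 1.79e+04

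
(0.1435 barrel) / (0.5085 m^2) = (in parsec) 1.454e-18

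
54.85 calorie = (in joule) 229.5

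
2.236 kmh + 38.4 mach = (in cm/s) 1.308e+06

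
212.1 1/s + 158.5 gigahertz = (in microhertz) 1.585e+17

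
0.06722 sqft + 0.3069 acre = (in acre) 0.3069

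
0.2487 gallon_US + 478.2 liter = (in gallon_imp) 105.4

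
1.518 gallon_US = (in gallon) 1.518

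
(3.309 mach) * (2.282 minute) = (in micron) 1.543e+11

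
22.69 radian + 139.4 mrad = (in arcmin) 7.848e+04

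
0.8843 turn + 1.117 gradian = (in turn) 0.8871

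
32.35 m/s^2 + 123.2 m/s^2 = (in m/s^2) 155.6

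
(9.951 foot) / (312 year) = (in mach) 9.053e-13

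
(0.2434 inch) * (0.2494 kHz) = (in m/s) 1.542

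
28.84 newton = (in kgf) 2.941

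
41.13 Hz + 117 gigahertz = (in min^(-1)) 7.02e+12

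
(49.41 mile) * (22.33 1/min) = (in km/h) 1.065e+05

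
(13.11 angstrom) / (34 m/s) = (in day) 4.463e-16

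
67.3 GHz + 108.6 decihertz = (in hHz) 6.73e+08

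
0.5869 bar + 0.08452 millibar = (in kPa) 58.7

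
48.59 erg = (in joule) 4.859e-06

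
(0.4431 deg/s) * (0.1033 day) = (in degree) 3955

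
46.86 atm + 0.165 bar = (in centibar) 4765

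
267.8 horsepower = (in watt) 1.997e+05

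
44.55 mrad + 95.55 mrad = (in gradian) 8.919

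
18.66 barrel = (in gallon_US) 783.7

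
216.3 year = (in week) 1.128e+04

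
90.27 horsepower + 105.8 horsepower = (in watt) 1.462e+05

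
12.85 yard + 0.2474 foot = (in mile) 0.007348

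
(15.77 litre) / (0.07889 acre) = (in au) 3.302e-16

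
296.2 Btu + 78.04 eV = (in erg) 3.125e+12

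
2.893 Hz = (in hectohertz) 0.02893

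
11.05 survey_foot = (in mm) 3368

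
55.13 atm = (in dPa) 5.586e+07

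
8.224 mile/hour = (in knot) 7.146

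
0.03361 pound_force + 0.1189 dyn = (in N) 0.1495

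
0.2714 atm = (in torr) 206.3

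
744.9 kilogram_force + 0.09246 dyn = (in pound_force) 1642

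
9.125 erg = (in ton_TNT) 2.181e-16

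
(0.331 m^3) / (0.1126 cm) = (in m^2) 294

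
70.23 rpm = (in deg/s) 421.4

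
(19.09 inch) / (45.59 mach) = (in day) 3.615e-10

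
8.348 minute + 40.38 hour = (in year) 0.004625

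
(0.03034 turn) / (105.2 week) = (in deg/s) 1.717e-07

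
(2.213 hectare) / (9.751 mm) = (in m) 2.27e+06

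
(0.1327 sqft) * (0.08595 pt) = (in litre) 0.0003738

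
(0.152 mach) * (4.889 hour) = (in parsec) 2.952e-11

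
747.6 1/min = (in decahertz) 1.246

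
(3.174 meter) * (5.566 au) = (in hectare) 2.643e+08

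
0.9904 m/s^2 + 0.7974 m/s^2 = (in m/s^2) 1.788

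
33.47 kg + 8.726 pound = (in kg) 37.43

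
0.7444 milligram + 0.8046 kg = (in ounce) 28.38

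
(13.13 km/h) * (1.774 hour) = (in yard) 2.547e+04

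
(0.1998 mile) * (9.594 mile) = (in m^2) 4.965e+06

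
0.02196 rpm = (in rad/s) 0.0023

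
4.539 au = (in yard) 7.426e+11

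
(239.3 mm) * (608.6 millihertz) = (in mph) 0.3258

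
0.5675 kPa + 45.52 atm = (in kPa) 4613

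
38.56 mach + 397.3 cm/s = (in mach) 38.57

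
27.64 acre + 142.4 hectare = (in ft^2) 1.653e+07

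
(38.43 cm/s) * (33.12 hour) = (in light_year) 4.843e-12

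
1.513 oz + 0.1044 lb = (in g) 90.25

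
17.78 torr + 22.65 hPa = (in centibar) 4.635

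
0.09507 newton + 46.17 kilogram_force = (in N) 452.9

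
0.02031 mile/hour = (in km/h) 0.03269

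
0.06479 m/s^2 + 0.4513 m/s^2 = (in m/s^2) 0.5161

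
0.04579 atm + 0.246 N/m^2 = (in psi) 0.673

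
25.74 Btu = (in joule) 2.716e+04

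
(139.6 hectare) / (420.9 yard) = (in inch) 1.428e+05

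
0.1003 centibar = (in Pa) 100.3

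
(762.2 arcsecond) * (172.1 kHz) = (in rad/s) 636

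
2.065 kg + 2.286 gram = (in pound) 4.558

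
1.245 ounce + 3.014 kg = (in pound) 6.723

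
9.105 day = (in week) 1.301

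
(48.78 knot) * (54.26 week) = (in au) 0.005505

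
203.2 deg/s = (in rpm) 33.87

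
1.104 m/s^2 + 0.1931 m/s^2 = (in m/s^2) 1.297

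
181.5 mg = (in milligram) 181.5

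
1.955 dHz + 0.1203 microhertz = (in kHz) 0.0001955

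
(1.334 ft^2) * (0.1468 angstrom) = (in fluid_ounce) 6.152e-08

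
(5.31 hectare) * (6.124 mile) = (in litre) 5.233e+11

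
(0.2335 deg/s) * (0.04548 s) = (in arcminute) 0.6372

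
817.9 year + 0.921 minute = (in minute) 4.299e+08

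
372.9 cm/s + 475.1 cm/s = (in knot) 16.48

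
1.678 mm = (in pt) 4.757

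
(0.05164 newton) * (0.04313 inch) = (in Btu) 5.362e-08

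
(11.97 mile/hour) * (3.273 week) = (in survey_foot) 3.475e+07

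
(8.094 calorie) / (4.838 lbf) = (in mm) 1574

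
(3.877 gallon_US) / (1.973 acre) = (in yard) 2.01e-06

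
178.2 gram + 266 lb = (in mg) 1.208e+08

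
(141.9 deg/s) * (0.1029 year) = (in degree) 4.605e+08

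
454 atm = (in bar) 460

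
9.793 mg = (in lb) 2.159e-05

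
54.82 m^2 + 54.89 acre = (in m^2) 2.222e+05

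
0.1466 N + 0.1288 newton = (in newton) 0.2754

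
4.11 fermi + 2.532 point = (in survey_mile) 5.55e-07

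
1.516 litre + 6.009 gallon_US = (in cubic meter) 0.02426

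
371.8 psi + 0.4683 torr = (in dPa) 2.564e+07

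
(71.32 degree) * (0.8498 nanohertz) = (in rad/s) 1.058e-09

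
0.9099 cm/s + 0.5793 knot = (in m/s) 0.3071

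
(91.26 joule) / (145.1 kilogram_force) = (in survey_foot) 0.2104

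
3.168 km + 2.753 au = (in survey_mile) 2.559e+08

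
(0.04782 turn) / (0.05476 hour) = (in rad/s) 0.001524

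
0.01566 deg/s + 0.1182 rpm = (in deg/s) 0.7249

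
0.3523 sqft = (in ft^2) 0.3523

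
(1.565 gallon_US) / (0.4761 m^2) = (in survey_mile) 7.732e-06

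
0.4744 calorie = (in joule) 1.985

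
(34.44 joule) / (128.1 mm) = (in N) 268.9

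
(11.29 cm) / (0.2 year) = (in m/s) 1.79e-08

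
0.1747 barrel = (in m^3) 0.02778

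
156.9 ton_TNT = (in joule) 6.565e+11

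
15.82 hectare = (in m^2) 1.582e+05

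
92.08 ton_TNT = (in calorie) 9.208e+10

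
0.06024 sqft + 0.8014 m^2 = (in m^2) 0.807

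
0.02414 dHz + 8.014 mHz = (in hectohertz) 0.0001043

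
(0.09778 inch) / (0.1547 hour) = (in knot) 8.669e-06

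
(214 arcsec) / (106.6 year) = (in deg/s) 1.768e-11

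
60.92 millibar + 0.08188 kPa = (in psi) 0.8954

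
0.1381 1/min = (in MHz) 2.302e-09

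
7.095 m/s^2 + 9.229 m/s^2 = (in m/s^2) 16.32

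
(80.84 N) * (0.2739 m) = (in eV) 1.382e+20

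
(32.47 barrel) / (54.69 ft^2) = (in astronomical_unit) 6.792e-12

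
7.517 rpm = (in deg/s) 45.1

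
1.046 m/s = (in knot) 2.033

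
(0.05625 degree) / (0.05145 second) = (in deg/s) 1.093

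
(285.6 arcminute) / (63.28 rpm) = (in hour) 3.482e-06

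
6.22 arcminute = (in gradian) 0.1152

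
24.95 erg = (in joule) 2.495e-06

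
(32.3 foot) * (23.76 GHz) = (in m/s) 2.339e+11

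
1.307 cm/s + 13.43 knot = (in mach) 0.02033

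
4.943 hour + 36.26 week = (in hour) 6097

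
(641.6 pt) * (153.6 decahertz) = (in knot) 675.8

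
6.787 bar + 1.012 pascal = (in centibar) 678.7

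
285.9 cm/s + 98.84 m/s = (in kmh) 366.1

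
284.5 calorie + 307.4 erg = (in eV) 7.43e+21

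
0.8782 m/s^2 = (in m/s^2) 0.8782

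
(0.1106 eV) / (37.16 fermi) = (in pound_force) 1.072e-07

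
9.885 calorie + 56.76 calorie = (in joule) 278.8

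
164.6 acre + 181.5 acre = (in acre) 346.1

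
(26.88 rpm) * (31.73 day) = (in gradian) 4.913e+08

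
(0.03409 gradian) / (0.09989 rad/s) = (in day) 6.205e-08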